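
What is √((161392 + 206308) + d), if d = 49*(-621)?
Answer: √337271 ≈ 580.75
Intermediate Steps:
d = -30429
√((161392 + 206308) + d) = √((161392 + 206308) - 30429) = √(367700 - 30429) = √337271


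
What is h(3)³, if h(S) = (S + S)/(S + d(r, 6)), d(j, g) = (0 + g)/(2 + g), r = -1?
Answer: 512/125 ≈ 4.0960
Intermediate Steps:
d(j, g) = g/(2 + g)
h(S) = 2*S/(¾ + S) (h(S) = (S + S)/(S + 6/(2 + 6)) = (2*S)/(S + 6/8) = (2*S)/(S + 6*(⅛)) = (2*S)/(S + ¾) = (2*S)/(¾ + S) = 2*S/(¾ + S))
h(3)³ = (8*3/(3 + 4*3))³ = (8*3/(3 + 12))³ = (8*3/15)³ = (8*3*(1/15))³ = (8/5)³ = 512/125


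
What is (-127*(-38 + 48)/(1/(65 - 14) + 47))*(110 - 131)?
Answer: 680085/1199 ≈ 567.21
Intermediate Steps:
(-127*(-38 + 48)/(1/(65 - 14) + 47))*(110 - 131) = -127*10/(1/51 + 47)*(-21) = -127/((2398/51)*(1/10))*(-21) = -127/1199/255*(-21) = -127*255/1199*(-21) = -32385/1199*(-21) = 680085/1199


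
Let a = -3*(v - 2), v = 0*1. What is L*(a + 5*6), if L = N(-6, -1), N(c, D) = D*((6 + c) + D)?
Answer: 36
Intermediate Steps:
v = 0
a = 6 (a = -3*(0 - 2) = -3*(-2) = 6)
N(c, D) = D*(6 + D + c)
L = 1 (L = -(6 - 1 - 6) = -1*(-1) = 1)
L*(a + 5*6) = 1*(6 + 5*6) = 1*(6 + 30) = 1*36 = 36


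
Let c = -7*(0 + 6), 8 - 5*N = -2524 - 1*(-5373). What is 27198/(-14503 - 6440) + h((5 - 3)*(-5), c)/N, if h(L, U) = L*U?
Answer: -4490734/2203669 ≈ -2.0378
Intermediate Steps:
N = -2841/5 (N = 8/5 - (-2524 - 1*(-5373))/5 = 8/5 - (-2524 + 5373)/5 = 8/5 - 1/5*2849 = 8/5 - 2849/5 = -2841/5 ≈ -568.20)
c = -42 (c = -7*6 = -42)
27198/(-14503 - 6440) + h((5 - 3)*(-5), c)/N = 27198/(-14503 - 6440) + (((5 - 3)*(-5))*(-42))/(-2841/5) = 27198/(-20943) + ((2*(-5))*(-42))*(-5/2841) = 27198*(-1/20943) - 10*(-42)*(-5/2841) = -3022/2327 + 420*(-5/2841) = -3022/2327 - 700/947 = -4490734/2203669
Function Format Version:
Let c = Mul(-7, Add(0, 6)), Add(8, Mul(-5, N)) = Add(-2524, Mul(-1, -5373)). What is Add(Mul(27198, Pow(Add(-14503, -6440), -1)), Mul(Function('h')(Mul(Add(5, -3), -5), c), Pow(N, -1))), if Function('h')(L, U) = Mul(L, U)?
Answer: Rational(-4490734, 2203669) ≈ -2.0378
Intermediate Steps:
N = Rational(-2841, 5) (N = Add(Rational(8, 5), Mul(Rational(-1, 5), Add(-2524, Mul(-1, -5373)))) = Add(Rational(8, 5), Mul(Rational(-1, 5), Add(-2524, 5373))) = Add(Rational(8, 5), Mul(Rational(-1, 5), 2849)) = Add(Rational(8, 5), Rational(-2849, 5)) = Rational(-2841, 5) ≈ -568.20)
c = -42 (c = Mul(-7, 6) = -42)
Add(Mul(27198, Pow(Add(-14503, -6440), -1)), Mul(Function('h')(Mul(Add(5, -3), -5), c), Pow(N, -1))) = Add(Mul(27198, Pow(Add(-14503, -6440), -1)), Mul(Mul(Mul(Add(5, -3), -5), -42), Pow(Rational(-2841, 5), -1))) = Add(Mul(27198, Pow(-20943, -1)), Mul(Mul(Mul(2, -5), -42), Rational(-5, 2841))) = Add(Mul(27198, Rational(-1, 20943)), Mul(Mul(-10, -42), Rational(-5, 2841))) = Add(Rational(-3022, 2327), Mul(420, Rational(-5, 2841))) = Add(Rational(-3022, 2327), Rational(-700, 947)) = Rational(-4490734, 2203669)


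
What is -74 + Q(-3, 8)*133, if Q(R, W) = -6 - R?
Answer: -473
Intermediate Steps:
-74 + Q(-3, 8)*133 = -74 + (-6 - 1*(-3))*133 = -74 + (-6 + 3)*133 = -74 - 3*133 = -74 - 399 = -473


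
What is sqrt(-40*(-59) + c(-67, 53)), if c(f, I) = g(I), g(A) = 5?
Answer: sqrt(2365) ≈ 48.631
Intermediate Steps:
c(f, I) = 5
sqrt(-40*(-59) + c(-67, 53)) = sqrt(-40*(-59) + 5) = sqrt(2360 + 5) = sqrt(2365)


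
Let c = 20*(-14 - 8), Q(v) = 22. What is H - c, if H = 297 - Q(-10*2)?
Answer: 715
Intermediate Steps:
c = -440 (c = 20*(-22) = -440)
H = 275 (H = 297 - 1*22 = 297 - 22 = 275)
H - c = 275 - 1*(-440) = 275 + 440 = 715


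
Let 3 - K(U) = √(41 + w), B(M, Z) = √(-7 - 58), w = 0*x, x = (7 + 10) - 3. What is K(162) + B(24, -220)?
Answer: 3 - √41 + I*√65 ≈ -3.4031 + 8.0623*I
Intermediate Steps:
x = 14 (x = 17 - 3 = 14)
w = 0 (w = 0*14 = 0)
B(M, Z) = I*√65 (B(M, Z) = √(-65) = I*√65)
K(U) = 3 - √41 (K(U) = 3 - √(41 + 0) = 3 - √41)
K(162) + B(24, -220) = (3 - √41) + I*√65 = 3 - √41 + I*√65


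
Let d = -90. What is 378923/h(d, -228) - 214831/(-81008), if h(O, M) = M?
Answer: -7661703229/4617456 ≈ -1659.3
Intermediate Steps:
378923/h(d, -228) - 214831/(-81008) = 378923/(-228) - 214831/(-81008) = 378923*(-1/228) - 214831*(-1/81008) = -378923/228 + 214831/81008 = -7661703229/4617456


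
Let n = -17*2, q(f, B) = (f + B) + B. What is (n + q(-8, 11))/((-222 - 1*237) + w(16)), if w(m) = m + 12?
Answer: 20/431 ≈ 0.046404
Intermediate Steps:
w(m) = 12 + m
q(f, B) = f + 2*B (q(f, B) = (B + f) + B = f + 2*B)
n = -34
(n + q(-8, 11))/((-222 - 1*237) + w(16)) = (-34 + (-8 + 2*11))/((-222 - 1*237) + (12 + 16)) = (-34 + (-8 + 22))/((-222 - 237) + 28) = (-34 + 14)/(-459 + 28) = -20/(-431) = -20*(-1/431) = 20/431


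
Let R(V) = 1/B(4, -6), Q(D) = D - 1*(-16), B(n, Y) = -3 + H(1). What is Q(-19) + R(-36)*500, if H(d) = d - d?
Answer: -509/3 ≈ -169.67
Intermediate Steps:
H(d) = 0
B(n, Y) = -3 (B(n, Y) = -3 + 0 = -3)
Q(D) = 16 + D (Q(D) = D + 16 = 16 + D)
R(V) = -1/3 (R(V) = 1/(-3) = -1/3)
Q(-19) + R(-36)*500 = (16 - 19) - 1/3*500 = -3 - 500/3 = -509/3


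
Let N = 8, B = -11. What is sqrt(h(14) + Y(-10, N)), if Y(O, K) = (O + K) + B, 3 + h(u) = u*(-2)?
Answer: 2*I*sqrt(11) ≈ 6.6332*I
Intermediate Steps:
h(u) = -3 - 2*u (h(u) = -3 + u*(-2) = -3 - 2*u)
Y(O, K) = -11 + K + O (Y(O, K) = (O + K) - 11 = (K + O) - 11 = -11 + K + O)
sqrt(h(14) + Y(-10, N)) = sqrt((-3 - 2*14) + (-11 + 8 - 10)) = sqrt((-3 - 28) - 13) = sqrt(-31 - 13) = sqrt(-44) = 2*I*sqrt(11)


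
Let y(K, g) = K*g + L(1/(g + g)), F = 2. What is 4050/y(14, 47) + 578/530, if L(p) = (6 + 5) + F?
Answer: 1267169/177815 ≈ 7.1263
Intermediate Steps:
L(p) = 13 (L(p) = (6 + 5) + 2 = 11 + 2 = 13)
y(K, g) = 13 + K*g (y(K, g) = K*g + 13 = 13 + K*g)
4050/y(14, 47) + 578/530 = 4050/(13 + 14*47) + 578/530 = 4050/(13 + 658) + 578*(1/530) = 4050/671 + 289/265 = 1267169/177815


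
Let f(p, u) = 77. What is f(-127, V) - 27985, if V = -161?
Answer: -27908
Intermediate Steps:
f(-127, V) - 27985 = 77 - 27985 = -27908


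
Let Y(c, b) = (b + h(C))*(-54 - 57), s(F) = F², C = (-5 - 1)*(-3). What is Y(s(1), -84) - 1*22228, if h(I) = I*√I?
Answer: -12904 - 5994*√2 ≈ -21381.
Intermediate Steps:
C = 18 (C = -6*(-3) = 18)
h(I) = I^(3/2)
Y(c, b) = -5994*√2 - 111*b (Y(c, b) = (b + 18^(3/2))*(-54 - 57) = (b + 54*√2)*(-111) = -5994*√2 - 111*b)
Y(s(1), -84) - 1*22228 = (-5994*√2 - 111*(-84)) - 1*22228 = (-5994*√2 + 9324) - 22228 = (9324 - 5994*√2) - 22228 = -12904 - 5994*√2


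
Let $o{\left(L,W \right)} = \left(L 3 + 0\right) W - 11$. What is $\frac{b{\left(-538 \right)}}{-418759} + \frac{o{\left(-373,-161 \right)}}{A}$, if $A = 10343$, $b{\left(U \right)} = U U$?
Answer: $\frac{72444877040}{4331224337} \approx 16.726$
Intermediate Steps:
$o{\left(L,W \right)} = -11 + 3 L W$ ($o{\left(L,W \right)} = \left(3 L + 0\right) W - 11 = 3 L W - 11 = -11 + 3 L W$)
$b{\left(U \right)} = U^{2}$
$\frac{b{\left(-538 \right)}}{-418759} + \frac{o{\left(-373,-161 \right)}}{A} = \frac{\left(-538\right)^{2}}{-418759} + \frac{-11 + 3 \left(-373\right) \left(-161\right)}{10343} = 289444 \left(- \frac{1}{418759}\right) + \left(-11 + 180159\right) \frac{1}{10343} = - \frac{289444}{418759} + 180148 \cdot \frac{1}{10343} = - \frac{289444}{418759} + \frac{180148}{10343} = \frac{72444877040}{4331224337}$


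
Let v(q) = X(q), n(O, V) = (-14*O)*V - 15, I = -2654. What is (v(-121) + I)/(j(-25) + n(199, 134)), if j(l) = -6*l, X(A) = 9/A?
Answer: 321143/45155869 ≈ 0.0071119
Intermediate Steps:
n(O, V) = -15 - 14*O*V (n(O, V) = -14*O*V - 15 = -15 - 14*O*V)
v(q) = 9/q
(v(-121) + I)/(j(-25) + n(199, 134)) = (9/(-121) - 2654)/(-6*(-25) + (-15 - 14*199*134)) = (9*(-1/121) - 2654)/(150 + (-15 - 373324)) = (-9/121 - 2654)/(150 - 373339) = -321143/121/(-373189) = -321143/121*(-1/373189) = 321143/45155869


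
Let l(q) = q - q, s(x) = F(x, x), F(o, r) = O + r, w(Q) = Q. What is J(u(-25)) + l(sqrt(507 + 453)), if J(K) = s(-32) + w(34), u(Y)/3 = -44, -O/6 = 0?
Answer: 2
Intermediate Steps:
O = 0 (O = -6*0 = 0)
u(Y) = -132 (u(Y) = 3*(-44) = -132)
F(o, r) = r (F(o, r) = 0 + r = r)
s(x) = x
J(K) = 2 (J(K) = -32 + 34 = 2)
l(q) = 0
J(u(-25)) + l(sqrt(507 + 453)) = 2 + 0 = 2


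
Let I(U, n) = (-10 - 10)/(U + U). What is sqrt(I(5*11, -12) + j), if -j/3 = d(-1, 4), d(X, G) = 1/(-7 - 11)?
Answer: I*sqrt(66)/66 ≈ 0.12309*I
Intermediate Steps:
d(X, G) = -1/18 (d(X, G) = 1/(-18) = -1/18)
I(U, n) = -10/U (I(U, n) = -20*1/(2*U) = -10/U)
j = 1/6 (j = -3*(-1/18) = 1/6 ≈ 0.16667)
sqrt(I(5*11, -12) + j) = sqrt(-10/(5*11) + 1/6) = sqrt(-10/55 + 1/6) = sqrt(-10*1/55 + 1/6) = sqrt(-2/11 + 1/6) = sqrt(-1/66) = I*sqrt(66)/66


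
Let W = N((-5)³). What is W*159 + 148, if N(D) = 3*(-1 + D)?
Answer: -59954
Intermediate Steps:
N(D) = -3 + 3*D
W = -378 (W = -3 + 3*(-5)³ = -3 + 3*(-125) = -3 - 375 = -378)
W*159 + 148 = -378*159 + 148 = -60102 + 148 = -59954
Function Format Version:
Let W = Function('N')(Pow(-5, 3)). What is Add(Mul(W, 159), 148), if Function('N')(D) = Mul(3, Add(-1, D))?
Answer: -59954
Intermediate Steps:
Function('N')(D) = Add(-3, Mul(3, D))
W = -378 (W = Add(-3, Mul(3, Pow(-5, 3))) = Add(-3, Mul(3, -125)) = Add(-3, -375) = -378)
Add(Mul(W, 159), 148) = Add(Mul(-378, 159), 148) = Add(-60102, 148) = -59954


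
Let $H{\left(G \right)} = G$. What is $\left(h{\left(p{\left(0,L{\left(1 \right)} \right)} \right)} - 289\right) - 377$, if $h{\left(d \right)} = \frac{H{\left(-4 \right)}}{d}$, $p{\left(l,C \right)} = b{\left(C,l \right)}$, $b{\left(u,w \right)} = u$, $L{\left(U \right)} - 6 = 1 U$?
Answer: $- \frac{4666}{7} \approx -666.57$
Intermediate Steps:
$L{\left(U \right)} = 6 + U$ ($L{\left(U \right)} = 6 + 1 U = 6 + U$)
$p{\left(l,C \right)} = C$
$h{\left(d \right)} = - \frac{4}{d}$
$\left(h{\left(p{\left(0,L{\left(1 \right)} \right)} \right)} - 289\right) - 377 = \left(- \frac{4}{6 + 1} - 289\right) - 377 = \left(- \frac{4}{7} - 289\right) - 377 = - \frac{2027}{7} - 377 = - \frac{4666}{7}$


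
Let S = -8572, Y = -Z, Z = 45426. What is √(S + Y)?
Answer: 7*I*√1102 ≈ 232.37*I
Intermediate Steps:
Y = -45426 (Y = -1*45426 = -45426)
√(S + Y) = √(-8572 - 45426) = √(-53998) = 7*I*√1102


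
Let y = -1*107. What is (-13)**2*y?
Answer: -18083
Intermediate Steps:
y = -107
(-13)**2*y = (-13)**2*(-107) = 169*(-107) = -18083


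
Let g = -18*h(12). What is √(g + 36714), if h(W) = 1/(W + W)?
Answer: 63*√37/2 ≈ 191.61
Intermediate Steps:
h(W) = 1/(2*W)
g = -¾ (g = -9/12 = -18*1/24 = -¾ ≈ -0.75000)
√(g + 36714) = √(-¾ + 36714) = √(146853/4) = 63*√37/2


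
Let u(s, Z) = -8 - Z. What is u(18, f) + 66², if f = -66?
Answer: 4414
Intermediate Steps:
u(18, f) + 66² = (-8 - 1*(-66)) + 66² = (-8 + 66) + 4356 = 58 + 4356 = 4414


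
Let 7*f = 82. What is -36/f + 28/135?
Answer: -15862/5535 ≈ -2.8658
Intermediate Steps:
f = 82/7 (f = (1/7)*82 = 82/7 ≈ 11.714)
-36/f + 28/135 = -36/82/7 + 28/135 = -36*7/82 + 28*(1/135) = -126/41 + 28/135 = -15862/5535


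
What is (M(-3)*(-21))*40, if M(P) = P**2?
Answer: -7560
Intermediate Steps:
(M(-3)*(-21))*40 = ((-3)**2*(-21))*40 = (9*(-21))*40 = -189*40 = -7560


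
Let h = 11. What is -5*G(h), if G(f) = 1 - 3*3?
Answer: 40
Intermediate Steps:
G(f) = -8 (G(f) = 1 - 9 = -8)
-5*G(h) = -5*(-8) = 40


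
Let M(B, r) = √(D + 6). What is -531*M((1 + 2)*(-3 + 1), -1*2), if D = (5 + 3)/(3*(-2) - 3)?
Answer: -177*√46 ≈ -1200.5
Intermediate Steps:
D = -8/9 (D = 8/(-6 - 3) = 8/(-9) = 8*(-⅑) = -8/9 ≈ -0.88889)
M(B, r) = √46/3 (M(B, r) = √(-8/9 + 6) = √(46/9) = √46/3)
-531*M((1 + 2)*(-3 + 1), -1*2) = -177*√46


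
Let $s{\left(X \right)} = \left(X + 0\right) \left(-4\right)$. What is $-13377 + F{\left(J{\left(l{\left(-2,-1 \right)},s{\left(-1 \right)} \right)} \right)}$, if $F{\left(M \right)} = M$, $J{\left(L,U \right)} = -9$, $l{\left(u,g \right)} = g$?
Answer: $-13386$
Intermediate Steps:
$s{\left(X \right)} = - 4 X$ ($s{\left(X \right)} = X \left(-4\right) = - 4 X$)
$-13377 + F{\left(J{\left(l{\left(-2,-1 \right)},s{\left(-1 \right)} \right)} \right)} = -13377 - 9 = -13386$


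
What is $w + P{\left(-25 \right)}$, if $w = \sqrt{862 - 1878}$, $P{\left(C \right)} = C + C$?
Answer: $-50 + 2 i \sqrt{254} \approx -50.0 + 31.875 i$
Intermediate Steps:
$P{\left(C \right)} = 2 C$
$w = 2 i \sqrt{254}$ ($w = \sqrt{-1016} = 2 i \sqrt{254} \approx 31.875 i$)
$w + P{\left(-25 \right)} = 2 i \sqrt{254} + 2 \left(-25\right) = 2 i \sqrt{254} - 50 = -50 + 2 i \sqrt{254}$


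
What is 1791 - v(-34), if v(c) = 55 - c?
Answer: 1702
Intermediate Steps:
1791 - v(-34) = 1791 - (55 - 1*(-34)) = 1791 - (55 + 34) = 1791 - 1*89 = 1791 - 89 = 1702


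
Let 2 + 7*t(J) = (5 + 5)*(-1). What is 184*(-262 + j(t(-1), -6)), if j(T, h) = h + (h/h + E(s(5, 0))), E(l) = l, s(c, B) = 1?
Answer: -48944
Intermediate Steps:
t(J) = -12/7 (t(J) = -2/7 + ((5 + 5)*(-1))/7 = -2/7 + (10*(-1))/7 = -2/7 + (1/7)*(-10) = -2/7 - 10/7 = -12/7)
j(T, h) = 2 + h (j(T, h) = h + (h/h + 1) = h + (1 + 1) = h + 2 = 2 + h)
184*(-262 + j(t(-1), -6)) = 184*(-262 + (2 - 6)) = 184*(-262 - 4) = 184*(-266) = -48944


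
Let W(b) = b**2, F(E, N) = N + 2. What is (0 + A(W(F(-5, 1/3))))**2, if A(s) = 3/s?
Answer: 729/2401 ≈ 0.30362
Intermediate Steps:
F(E, N) = 2 + N
(0 + A(W(F(-5, 1/3))))**2 = (0 + 3/((2 + 1/3)**2))**2 = (0 + 3/((7/3)**2))**2 = (0 + 3/(49/9))**2 = (0 + 3*(9/49))**2 = (0 + 27/49)**2 = (27/49)**2 = 729/2401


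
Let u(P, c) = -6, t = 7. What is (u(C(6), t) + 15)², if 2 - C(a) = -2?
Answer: 81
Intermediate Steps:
C(a) = 4 (C(a) = 2 - 1*(-2) = 2 + 2 = 4)
(u(C(6), t) + 15)² = (-6 + 15)² = 9² = 81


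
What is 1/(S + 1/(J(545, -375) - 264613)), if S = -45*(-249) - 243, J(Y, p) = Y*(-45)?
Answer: 289138/3169530755 ≈ 9.1224e-5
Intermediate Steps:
J(Y, p) = -45*Y
S = 10962 (S = 11205 - 243 = 10962)
1/(S + 1/(J(545, -375) - 264613)) = 1/(10962 + 1/(-45*545 - 264613)) = 1/(10962 + 1/(-24525 - 264613)) = 1/(10962 + 1/(-289138)) = 1/(10962 - 1/289138) = 1/(3169530755/289138) = 289138/3169530755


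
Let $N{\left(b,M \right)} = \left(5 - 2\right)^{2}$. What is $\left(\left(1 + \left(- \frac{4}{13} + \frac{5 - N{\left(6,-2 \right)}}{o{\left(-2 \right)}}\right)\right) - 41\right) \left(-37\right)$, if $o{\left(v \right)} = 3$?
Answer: $\frac{60088}{39} \approx 1540.7$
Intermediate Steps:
$N{\left(b,M \right)} = 9$ ($N{\left(b,M \right)} = 3^{2} = 9$)
$\left(\left(1 + \left(- \frac{4}{13} + \frac{5 - N{\left(6,-2 \right)}}{o{\left(-2 \right)}}\right)\right) - 41\right) \left(-37\right) = \left(\left(1 + \left(- \frac{4}{13} + \frac{5 - 9}{3}\right)\right) - 41\right) \left(-37\right) = \left(\left(1 + \left(\left(-4\right) \frac{1}{13} + \left(5 - 9\right) \frac{1}{3}\right)\right) - 41\right) \left(-37\right) = \left(\left(1 - \frac{64}{39}\right) - 41\right) \left(-37\right) = \left(- \frac{25}{39} - 41\right) \left(-37\right) = \left(- \frac{1624}{39}\right) \left(-37\right) = \frac{60088}{39}$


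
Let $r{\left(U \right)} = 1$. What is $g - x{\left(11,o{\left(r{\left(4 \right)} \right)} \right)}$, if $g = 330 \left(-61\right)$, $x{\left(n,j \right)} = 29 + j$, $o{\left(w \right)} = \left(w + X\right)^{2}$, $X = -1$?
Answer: $-20159$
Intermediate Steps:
$o{\left(w \right)} = \left(-1 + w\right)^{2}$ ($o{\left(w \right)} = \left(w - 1\right)^{2} = \left(-1 + w\right)^{2}$)
$g = -20130$
$g - x{\left(11,o{\left(r{\left(4 \right)} \right)} \right)} = -20130 - \left(29 + \left(-1 + 1\right)^{2}\right) = -20130 - \left(29 + 0^{2}\right) = -20130 - \left(29 + 0\right) = -20130 - 29 = -20159$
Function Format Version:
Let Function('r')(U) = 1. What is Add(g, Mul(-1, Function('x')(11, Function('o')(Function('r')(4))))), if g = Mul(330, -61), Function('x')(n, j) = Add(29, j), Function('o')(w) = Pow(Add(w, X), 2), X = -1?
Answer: -20159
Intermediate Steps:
Function('o')(w) = Pow(Add(-1, w), 2) (Function('o')(w) = Pow(Add(w, -1), 2) = Pow(Add(-1, w), 2))
g = -20130
Add(g, Mul(-1, Function('x')(11, Function('o')(Function('r')(4))))) = Add(-20130, Mul(-1, Add(29, Pow(Add(-1, 1), 2)))) = Add(-20130, Mul(-1, Add(29, Pow(0, 2)))) = Add(-20130, Mul(-1, Add(29, 0))) = Add(-20130, Mul(-1, 29)) = Add(-20130, -29) = -20159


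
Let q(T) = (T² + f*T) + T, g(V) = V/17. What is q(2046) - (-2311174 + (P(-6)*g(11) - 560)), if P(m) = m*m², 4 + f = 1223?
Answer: 152899866/17 ≈ 8.9941e+6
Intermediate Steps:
g(V) = V/17 (g(V) = V*(1/17) = V/17)
f = 1219 (f = -4 + 1223 = 1219)
q(T) = T² + 1220*T (q(T) = (T² + 1219*T) + T = T² + 1220*T)
P(m) = m³
q(2046) - (-2311174 + (P(-6)*g(11) - 560)) = 2046*(1220 + 2046) - (-2311174 + ((-6)³*((1/17)*11) - 560)) = 2046*3266 - (-2311174 + (-216*11/17 - 560)) = 6682236 - (-2311174 + (-2376/17 - 560)) = 6682236 - (-2311174 - 11896/17) = 6682236 - 1*(-39301854/17) = 6682236 + 39301854/17 = 152899866/17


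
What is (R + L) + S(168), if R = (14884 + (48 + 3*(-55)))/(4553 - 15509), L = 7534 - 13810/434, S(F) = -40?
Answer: 17737769669/2377452 ≈ 7460.8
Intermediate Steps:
L = 1627973/217 (L = 7534 - 13810/434 = 7534 - 1*6905/217 = 7534 - 6905/217 = 1627973/217 ≈ 7502.2)
R = -14767/10956 (R = (14884 + (48 - 165))/(-10956) = (14884 - 117)*(-1/10956) = 14767*(-1/10956) = -14767/10956 ≈ -1.3478)
(R + L) + S(168) = (-14767/10956 + 1627973/217) - 40 = 17832867749/2377452 - 40 = 17737769669/2377452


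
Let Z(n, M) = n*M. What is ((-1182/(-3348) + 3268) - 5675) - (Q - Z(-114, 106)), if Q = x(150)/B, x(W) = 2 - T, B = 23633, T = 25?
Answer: -191091249539/13187214 ≈ -14491.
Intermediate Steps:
x(W) = -23 (x(W) = 2 - 1*25 = 2 - 25 = -23)
Z(n, M) = M*n
Q = -23/23633 ≈ -0.00097322
((-1182/(-3348) + 3268) - 5675) - (Q - Z(-114, 106)) = ((-1182/(-3348) + 3268) - 5675) - (-23/23633 - 106*(-114)) = ((-1182*(-1/3348) + 3268) - 5675) - (-23/23633 - 1*(-12084)) = ((197/558 + 3268) - 5675) - (-23/23633 + 12084) = (1823741/558 - 5675) - 1*285581149/23633 = -1342909/558 - 285581149/23633 = -191091249539/13187214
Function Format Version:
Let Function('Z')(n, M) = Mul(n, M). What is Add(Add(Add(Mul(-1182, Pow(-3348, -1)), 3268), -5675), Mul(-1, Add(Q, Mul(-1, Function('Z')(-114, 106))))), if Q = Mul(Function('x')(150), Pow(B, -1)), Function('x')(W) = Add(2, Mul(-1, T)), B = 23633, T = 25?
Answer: Rational(-191091249539, 13187214) ≈ -14491.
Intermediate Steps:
Function('x')(W) = -23 (Function('x')(W) = Add(2, Mul(-1, 25)) = Add(2, -25) = -23)
Function('Z')(n, M) = Mul(M, n)
Q = Rational(-23, 23633) (Q = Mul(-23, Pow(23633, -1)) = Mul(-23, Rational(1, 23633)) = Rational(-23, 23633) ≈ -0.00097322)
Add(Add(Add(Mul(-1182, Pow(-3348, -1)), 3268), -5675), Mul(-1, Add(Q, Mul(-1, Function('Z')(-114, 106))))) = Add(Add(Add(Mul(-1182, Pow(-3348, -1)), 3268), -5675), Mul(-1, Add(Rational(-23, 23633), Mul(-1, Mul(106, -114))))) = Add(Add(Add(Mul(-1182, Rational(-1, 3348)), 3268), -5675), Mul(-1, Add(Rational(-23, 23633), Mul(-1, -12084)))) = Add(Add(Add(Rational(197, 558), 3268), -5675), Mul(-1, Add(Rational(-23, 23633), 12084))) = Add(Add(Rational(1823741, 558), -5675), Mul(-1, Rational(285581149, 23633))) = Add(Rational(-1342909, 558), Rational(-285581149, 23633)) = Rational(-191091249539, 13187214)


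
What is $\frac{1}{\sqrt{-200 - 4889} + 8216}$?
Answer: $\frac{8216}{67507745} - \frac{i \sqrt{5089}}{67507745} \approx 0.0001217 - 1.0567 \cdot 10^{-6} i$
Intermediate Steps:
$\frac{1}{\sqrt{-200 - 4889} + 8216} = \frac{1}{\sqrt{-5089} + 8216} = \frac{1}{i \sqrt{5089} + 8216} = \frac{1}{8216 + i \sqrt{5089}}$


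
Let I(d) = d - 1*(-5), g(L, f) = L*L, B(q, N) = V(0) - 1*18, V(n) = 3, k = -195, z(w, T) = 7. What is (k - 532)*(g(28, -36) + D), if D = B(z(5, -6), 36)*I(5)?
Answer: -460918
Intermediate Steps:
B(q, N) = -15 (B(q, N) = 3 - 1*18 = 3 - 18 = -15)
g(L, f) = L²
I(d) = 5 + d (I(d) = d + 5 = 5 + d)
D = -150 (D = -15*(5 + 5) = -15*10 = -150)
(k - 532)*(g(28, -36) + D) = (-195 - 532)*(28² - 150) = -727*(784 - 150) = -727*634 = -460918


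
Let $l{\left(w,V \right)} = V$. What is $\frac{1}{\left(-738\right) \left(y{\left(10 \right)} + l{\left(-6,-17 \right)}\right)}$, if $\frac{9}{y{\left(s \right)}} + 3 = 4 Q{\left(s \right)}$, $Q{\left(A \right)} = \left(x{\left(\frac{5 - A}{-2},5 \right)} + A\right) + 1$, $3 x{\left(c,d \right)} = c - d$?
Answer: $\frac{113}{1397772} \approx 8.0843 \cdot 10^{-5}$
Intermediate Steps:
$x{\left(c,d \right)} = - \frac{d}{3} + \frac{c}{3}$ ($x{\left(c,d \right)} = \frac{c - d}{3} = - \frac{d}{3} + \frac{c}{3}$)
$Q{\left(A \right)} = - \frac{3}{2} + \frac{7 A}{6}$ ($Q{\left(A \right)} = \left(\left(\left(- \frac{1}{3}\right) 5 + \frac{\left(5 - A\right) \frac{1}{-2}}{3}\right) + A\right) + 1 = \left(\left(- \frac{5}{3} + \frac{\left(5 - A\right) \left(- \frac{1}{2}\right)}{3}\right) + A\right) + 1 = \left(\left(- \frac{5}{3} + \frac{- \frac{5}{2} + \frac{A}{2}}{3}\right) + A\right) + 1 = \left(\left(- \frac{5}{3} + \left(- \frac{5}{6} + \frac{A}{6}\right)\right) + A\right) + 1 = \left(\left(- \frac{5}{2} + \frac{A}{6}\right) + A\right) + 1 = \left(- \frac{5}{2} + \frac{7 A}{6}\right) + 1 = - \frac{3}{2} + \frac{7 A}{6}$)
$y{\left(s \right)} = \frac{9}{-9 + \frac{14 s}{3}}$ ($y{\left(s \right)} = \frac{9}{-3 + 4 \left(- \frac{3}{2} + \frac{7 s}{6}\right)} = \frac{9}{-3 + \left(-6 + \frac{14 s}{3}\right)} = \frac{9}{-9 + \frac{14 s}{3}}$)
$\frac{1}{\left(-738\right) \left(y{\left(10 \right)} + l{\left(-6,-17 \right)}\right)} = \frac{1}{\left(-738\right) \left(\frac{27}{-27 + 14 \cdot 10} - 17\right)} = \frac{1}{\left(-738\right) \left(\frac{27}{-27 + 140} - 17\right)} = \frac{1}{\left(-738\right) \left(\frac{27}{113} - 17\right)} = \frac{1}{\left(-738\right) \left(- \frac{1894}{113}\right)} = \frac{1}{\frac{1397772}{113}} = \frac{113}{1397772}$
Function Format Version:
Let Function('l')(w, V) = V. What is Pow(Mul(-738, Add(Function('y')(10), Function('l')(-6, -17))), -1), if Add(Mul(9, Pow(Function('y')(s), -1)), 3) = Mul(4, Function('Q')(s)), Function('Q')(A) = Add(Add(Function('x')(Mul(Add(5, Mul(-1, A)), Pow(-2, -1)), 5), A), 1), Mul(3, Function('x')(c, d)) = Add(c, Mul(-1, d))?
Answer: Rational(113, 1397772) ≈ 8.0843e-5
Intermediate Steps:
Function('x')(c, d) = Add(Mul(Rational(-1, 3), d), Mul(Rational(1, 3), c)) (Function('x')(c, d) = Mul(Rational(1, 3), Add(c, Mul(-1, d))) = Add(Mul(Rational(-1, 3), d), Mul(Rational(1, 3), c)))
Function('Q')(A) = Add(Rational(-3, 2), Mul(Rational(7, 6), A)) (Function('Q')(A) = Add(Add(Add(Mul(Rational(-1, 3), 5), Mul(Rational(1, 3), Mul(Add(5, Mul(-1, A)), Pow(-2, -1)))), A), 1) = Add(Add(Add(Rational(-5, 3), Mul(Rational(1, 3), Mul(Add(5, Mul(-1, A)), Rational(-1, 2)))), A), 1) = Add(Add(Add(Rational(-5, 3), Mul(Rational(1, 3), Add(Rational(-5, 2), Mul(Rational(1, 2), A)))), A), 1) = Add(Add(Add(Rational(-5, 3), Add(Rational(-5, 6), Mul(Rational(1, 6), A))), A), 1) = Add(Add(Add(Rational(-5, 2), Mul(Rational(1, 6), A)), A), 1) = Add(Add(Rational(-5, 2), Mul(Rational(7, 6), A)), 1) = Add(Rational(-3, 2), Mul(Rational(7, 6), A)))
Function('y')(s) = Mul(9, Pow(Add(-9, Mul(Rational(14, 3), s)), -1)) (Function('y')(s) = Mul(9, Pow(Add(-3, Mul(4, Add(Rational(-3, 2), Mul(Rational(7, 6), s)))), -1)) = Mul(9, Pow(Add(-3, Add(-6, Mul(Rational(14, 3), s))), -1)) = Mul(9, Pow(Add(-9, Mul(Rational(14, 3), s)), -1)))
Pow(Mul(-738, Add(Function('y')(10), Function('l')(-6, -17))), -1) = Pow(Mul(-738, Add(Mul(27, Pow(Add(-27, Mul(14, 10)), -1)), -17)), -1) = Pow(Mul(-738, Add(Mul(27, Pow(Add(-27, 140), -1)), -17)), -1) = Pow(Mul(-738, Add(Mul(27, Pow(113, -1)), -17)), -1) = Pow(Mul(-738, Add(Mul(27, Rational(1, 113)), -17)), -1) = Pow(Mul(-738, Add(Rational(27, 113), -17)), -1) = Pow(Mul(-738, Rational(-1894, 113)), -1) = Pow(Rational(1397772, 113), -1) = Rational(113, 1397772)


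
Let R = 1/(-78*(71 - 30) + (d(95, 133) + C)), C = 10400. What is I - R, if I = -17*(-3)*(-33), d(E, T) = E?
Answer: -12280852/7297 ≈ -1683.0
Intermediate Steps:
I = -1683 (I = 51*(-33) = -1683)
R = 1/7297 (R = 1/(-78*(71 - 30) + (95 + 10400)) = 1/(-78*41 + 10495) = 1/(-3198 + 10495) = 1/7297 ≈ 0.00013704)
I - R = -1683 - 1*1/7297 = -1683 - 1/7297 = -12280852/7297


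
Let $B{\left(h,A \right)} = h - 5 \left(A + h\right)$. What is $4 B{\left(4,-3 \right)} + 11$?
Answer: $7$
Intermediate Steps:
$B{\left(h,A \right)} = - 5 A - 4 h$ ($B{\left(h,A \right)} = h - \left(5 A + 5 h\right) = - 5 A - 4 h$)
$4 B{\left(4,-3 \right)} + 11 = 4 \left(\left(-5\right) \left(-3\right) - 16\right) + 11 = 4 \left(15 - 16\right) + 11 = 4 \left(-1\right) + 11 = -4 + 11 = 7$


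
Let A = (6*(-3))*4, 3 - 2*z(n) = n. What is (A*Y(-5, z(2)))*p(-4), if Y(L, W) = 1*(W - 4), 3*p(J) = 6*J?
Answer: -2016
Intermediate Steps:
z(n) = 3/2 - n/2
p(J) = 2*J (p(J) = (6*J)/3 = 2*J)
A = -72 (A = -18*4 = -72)
Y(L, W) = -4 + W (Y(L, W) = 1*(-4 + W) = -4 + W)
(A*Y(-5, z(2)))*p(-4) = (-72*(-4 + (3/2 - 1/2*2)))*(2*(-4)) = -72*(-4 + (3/2 - 1))*(-8) = -72*(-4 + 1/2)*(-8) = -72*(-7/2)*(-8) = 252*(-8) = -2016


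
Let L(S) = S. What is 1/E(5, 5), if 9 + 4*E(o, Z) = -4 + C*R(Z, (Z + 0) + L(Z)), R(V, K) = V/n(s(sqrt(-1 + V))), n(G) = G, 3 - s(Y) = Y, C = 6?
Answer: 4/17 ≈ 0.23529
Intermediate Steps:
s(Y) = 3 - Y
R(V, K) = V/(3 - sqrt(-1 + V))
E(o, Z) = -13/4 - 3*Z/(2*(-3 + sqrt(-1 + Z))) (E(o, Z) = -9/4 + (-4 + 6*(-Z/(-3 + sqrt(-1 + Z))))/4 = -9/4 + (-4 - 6*Z/(-3 + sqrt(-1 + Z)))/4 = -9/4 + (-1 - 3*Z/(2*(-3 + sqrt(-1 + Z)))) = -13/4 - 3*Z/(2*(-3 + sqrt(-1 + Z))))
1/E(5, 5) = 1/((39 - 13*sqrt(-1 + 5) - 6*5)/(4*(-3 + sqrt(-1 + 5)))) = 1/((39 - 13*sqrt(4) - 30)/(4*(-3 + sqrt(4)))) = 1/((39 - 13*2 - 30)/(4*(-3 + 2))) = 1/((1/4)*(39 - 26 - 30)/(-1)) = 1/((1/4)*(-1)*(-17)) = 1/(17/4) = 4/17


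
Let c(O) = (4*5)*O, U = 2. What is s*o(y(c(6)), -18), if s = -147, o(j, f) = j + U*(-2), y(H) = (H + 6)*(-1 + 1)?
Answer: 588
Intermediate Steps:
c(O) = 20*O
y(H) = 0 (y(H) = (6 + H)*0 = 0)
o(j, f) = -4 + j (o(j, f) = j + 2*(-2) = j - 4 = -4 + j)
s*o(y(c(6)), -18) = -147*(-4 + 0) = -147*(-4) = 588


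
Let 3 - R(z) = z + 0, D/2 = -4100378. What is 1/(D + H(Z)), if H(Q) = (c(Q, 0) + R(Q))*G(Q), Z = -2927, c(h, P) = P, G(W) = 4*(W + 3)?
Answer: -1/42470036 ≈ -2.3546e-8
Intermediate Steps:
D = -8200756 (D = 2*(-4100378) = -8200756)
G(W) = 12 + 4*W (G(W) = 4*(3 + W) = 12 + 4*W)
R(z) = 3 - z (R(z) = 3 - (z + 0) = 3 - z)
H(Q) = (3 - Q)*(12 + 4*Q) (H(Q) = (0 + (3 - Q))*(12 + 4*Q) = (3 - Q)*(12 + 4*Q))
1/(D + H(Z)) = 1/(-8200756 + (36 - 4*(-2927)²)) = 1/(-8200756 + (36 - 4*8567329)) = 1/(-8200756 + (36 - 34269316)) = 1/(-8200756 - 34269280) = 1/(-42470036) = -1/42470036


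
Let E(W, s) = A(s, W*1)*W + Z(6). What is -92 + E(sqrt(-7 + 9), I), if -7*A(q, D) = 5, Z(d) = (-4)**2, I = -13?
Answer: -76 - 5*sqrt(2)/7 ≈ -77.010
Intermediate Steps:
Z(d) = 16
A(q, D) = -5/7 (A(q, D) = -1/7*5 = -5/7)
E(W, s) = 16 - 5*W/7 (E(W, s) = -5*W/7 + 16 = 16 - 5*W/7)
-92 + E(sqrt(-7 + 9), I) = -92 + (16 - 5*sqrt(-7 + 9)/7) = -92 + (16 - 5*sqrt(2)/7) = -76 - 5*sqrt(2)/7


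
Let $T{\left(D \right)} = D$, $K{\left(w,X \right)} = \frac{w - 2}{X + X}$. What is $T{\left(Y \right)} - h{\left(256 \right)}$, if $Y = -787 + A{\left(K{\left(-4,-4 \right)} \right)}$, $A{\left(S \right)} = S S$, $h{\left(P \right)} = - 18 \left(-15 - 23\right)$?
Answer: $- \frac{23527}{16} \approx -1470.4$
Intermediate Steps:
$h{\left(P \right)} = 684$ ($h{\left(P \right)} = \left(-18\right) \left(-38\right) = 684$)
$K{\left(w,X \right)} = \frac{-2 + w}{2 X}$
$A{\left(S \right)} = S^{2}$
$Y = - \frac{12583}{16}$ ($Y = -787 + \left(\frac{-2 - 4}{2 \left(-4\right)}\right)^{2} = -787 + \left(\frac{1}{2} \left(- \frac{1}{4}\right) \left(-6\right)\right)^{2} = -787 + \left(\frac{3}{4}\right)^{2} = -787 + \frac{9}{16} = - \frac{12583}{16} \approx -786.44$)
$T{\left(Y \right)} - h{\left(256 \right)} = - \frac{12583}{16} - 684 = - \frac{23527}{16}$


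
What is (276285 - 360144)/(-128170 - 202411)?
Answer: 83859/330581 ≈ 0.25367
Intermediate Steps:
(276285 - 360144)/(-128170 - 202411) = -83859/(-330581) = -83859*(-1/330581) = 83859/330581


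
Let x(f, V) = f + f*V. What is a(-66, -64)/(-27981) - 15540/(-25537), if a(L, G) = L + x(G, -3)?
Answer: 433241446/714550797 ≈ 0.60631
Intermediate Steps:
x(f, V) = f + V*f
a(L, G) = L - 2*G (a(L, G) = L + G*(1 - 3) = L + G*(-2) = L - 2*G)
a(-66, -64)/(-27981) - 15540/(-25537) = (-66 - 2*(-64))/(-27981) - 15540/(-25537) = (-66 + 128)*(-1/27981) - 15540*(-1/25537) = 62*(-1/27981) + 15540/25537 = -62/27981 + 15540/25537 = 433241446/714550797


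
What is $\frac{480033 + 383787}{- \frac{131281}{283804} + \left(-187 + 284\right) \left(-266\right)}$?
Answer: $- \frac{27239507920}{813649121} \approx -33.478$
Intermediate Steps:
$\frac{480033 + 383787}{- \frac{131281}{283804} + \left(-187 + 284\right) \left(-266\right)} = \frac{863820}{\left(-131281\right) \frac{1}{283804} + 97 \left(-266\right)} = \frac{863820}{- \frac{131281}{283804} - 25802} = \frac{863820}{- \frac{7322842089}{283804}} = 863820 \left(- \frac{283804}{7322842089}\right) = - \frac{27239507920}{813649121}$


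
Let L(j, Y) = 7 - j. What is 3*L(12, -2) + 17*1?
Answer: 2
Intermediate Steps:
3*L(12, -2) + 17*1 = 3*(7 - 1*12) + 17*1 = 3*(7 - 12) + 17 = 3*(-5) + 17 = -15 + 17 = 2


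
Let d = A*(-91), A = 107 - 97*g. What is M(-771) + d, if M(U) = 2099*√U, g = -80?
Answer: -715897 + 2099*I*√771 ≈ -7.159e+5 + 58283.0*I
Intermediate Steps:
A = 7867 (A = 107 - 97*(-80) = 107 + 7760 = 7867)
d = -715897 (d = 7867*(-91) = -715897)
M(-771) + d = 2099*√(-771) - 715897 = 2099*(I*√771) - 715897 = 2099*I*√771 - 715897 = -715897 + 2099*I*√771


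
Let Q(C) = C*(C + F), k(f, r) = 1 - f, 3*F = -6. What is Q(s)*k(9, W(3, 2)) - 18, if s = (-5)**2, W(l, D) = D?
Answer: -4618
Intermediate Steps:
F = -2 (F = (1/3)*(-6) = -2)
s = 25
Q(C) = C*(-2 + C) (Q(C) = C*(C - 2) = C*(-2 + C))
Q(s)*k(9, W(3, 2)) - 18 = (25*(-2 + 25))*(1 - 1*9) - 18 = (25*23)*(1 - 9) - 18 = 575*(-8) - 18 = -4600 - 18 = -4618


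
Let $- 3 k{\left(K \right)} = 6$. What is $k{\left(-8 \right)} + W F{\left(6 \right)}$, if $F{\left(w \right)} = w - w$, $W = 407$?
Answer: $-2$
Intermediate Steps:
$k{\left(K \right)} = -2$ ($k{\left(K \right)} = \left(- \frac{1}{3}\right) 6 = -2$)
$F{\left(w \right)} = 0$
$k{\left(-8 \right)} + W F{\left(6 \right)} = -2 + 407 \cdot 0 = -2 + 0 = -2$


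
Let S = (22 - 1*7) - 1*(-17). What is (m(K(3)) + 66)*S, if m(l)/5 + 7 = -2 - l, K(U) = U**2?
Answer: -768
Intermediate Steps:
S = 32 (S = (22 - 7) + 17 = 15 + 17 = 32)
m(l) = -45 - 5*l (m(l) = -35 + 5*(-2 - l) = -35 + (-10 - 5*l) = -45 - 5*l)
(m(K(3)) + 66)*S = ((-45 - 5*3**2) + 66)*32 = ((-45 - 5*9) + 66)*32 = ((-45 - 45) + 66)*32 = (-90 + 66)*32 = -24*32 = -768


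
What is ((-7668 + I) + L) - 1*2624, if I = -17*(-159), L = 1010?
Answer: -6579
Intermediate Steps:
I = 2703
((-7668 + I) + L) - 1*2624 = ((-7668 + 2703) + 1010) - 1*2624 = (-4965 + 1010) - 2624 = -3955 - 2624 = -6579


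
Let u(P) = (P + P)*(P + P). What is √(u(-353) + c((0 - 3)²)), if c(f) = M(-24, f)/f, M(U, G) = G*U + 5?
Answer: √4485713/3 ≈ 705.98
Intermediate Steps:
M(U, G) = 5 + G*U
c(f) = (5 - 24*f)/f (c(f) = (5 + f*(-24))/f = (5 - 24*f)/f)
u(P) = 4*P² (u(P) = (2*P)*(2*P) = 4*P²)
√(u(-353) + c((0 - 3)²)) = √(4*(-353)² + (-24 + 5/((0 - 3)²))) = √(4*124609 + (-24 + 5/((-3)²))) = √(498436 + (-24 + 5/9)) = √(498436 - 211/9) = √(4485713/9) = √4485713/3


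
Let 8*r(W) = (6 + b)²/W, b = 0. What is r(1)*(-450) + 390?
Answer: -1635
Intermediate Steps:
r(W) = 9/(2*W) (r(W) = ((6 + 0)²/W)/8 = (6²/W)/8 = (36/W)/8 = 9/(2*W))
r(1)*(-450) + 390 = ((9/2)/1)*(-450) + 390 = ((9/2)*1)*(-450) + 390 = (9/2)*(-450) + 390 = -2025 + 390 = -1635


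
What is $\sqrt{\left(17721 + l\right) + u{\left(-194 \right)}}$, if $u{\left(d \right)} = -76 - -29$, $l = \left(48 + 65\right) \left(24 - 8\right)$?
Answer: $\sqrt{19482} \approx 139.58$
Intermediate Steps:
$l = 1808$ ($l = 113 \left(24 - 8\right) = 113 \cdot 16 = 1808$)
$u{\left(d \right)} = -47$ ($u{\left(d \right)} = -76 + 29 = -47$)
$\sqrt{\left(17721 + l\right) + u{\left(-194 \right)}} = \sqrt{\left(17721 + 1808\right) - 47} = \sqrt{19529 - 47} = \sqrt{19482}$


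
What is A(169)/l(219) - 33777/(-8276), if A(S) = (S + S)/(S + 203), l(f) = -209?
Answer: 655824227/160860612 ≈ 4.0770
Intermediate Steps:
A(S) = 2*S/(203 + S) (A(S) = (2*S)/(203 + S) = 2*S/(203 + S))
A(169)/l(219) - 33777/(-8276) = (2*169/(203 + 169))/(-209) - 33777/(-8276) = (2*169/372)*(-1/209) - 33777*(-1/8276) = (2*169*(1/372))*(-1/209) + 33777/8276 = (169/186)*(-1/209) + 33777/8276 = -169/38874 + 33777/8276 = 655824227/160860612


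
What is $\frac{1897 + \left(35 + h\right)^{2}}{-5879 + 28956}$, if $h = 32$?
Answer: $\frac{6386}{23077} \approx 0.27673$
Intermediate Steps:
$\frac{1897 + \left(35 + h\right)^{2}}{-5879 + 28956} = \frac{1897 + \left(35 + 32\right)^{2}}{-5879 + 28956} = \frac{1897 + 67^{2}}{23077} = \left(1897 + 4489\right) \frac{1}{23077} = 6386 \cdot \frac{1}{23077} = \frac{6386}{23077}$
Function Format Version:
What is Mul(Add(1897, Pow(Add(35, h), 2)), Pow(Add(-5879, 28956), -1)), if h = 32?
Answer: Rational(6386, 23077) ≈ 0.27673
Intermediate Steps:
Mul(Add(1897, Pow(Add(35, h), 2)), Pow(Add(-5879, 28956), -1)) = Mul(Add(1897, Pow(Add(35, 32), 2)), Pow(Add(-5879, 28956), -1)) = Mul(Add(1897, Pow(67, 2)), Pow(23077, -1)) = Mul(Add(1897, 4489), Rational(1, 23077)) = Mul(6386, Rational(1, 23077)) = Rational(6386, 23077)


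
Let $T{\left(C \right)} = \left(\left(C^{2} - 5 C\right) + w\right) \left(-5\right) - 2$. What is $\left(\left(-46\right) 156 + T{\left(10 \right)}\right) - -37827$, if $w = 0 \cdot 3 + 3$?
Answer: $30384$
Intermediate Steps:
$w = 3$ ($w = 0 + 3 = 3$)
$T{\left(C \right)} = -17 - 5 C^{2} + 25 C$ ($T{\left(C \right)} = \left(\left(C^{2} - 5 C\right) + 3\right) \left(-5\right) - 2 = \left(3 + C^{2} - 5 C\right) \left(-5\right) - 2 = \left(-15 - 5 C^{2} + 25 C\right) - 2 = -17 - 5 C^{2} + 25 C$)
$\left(\left(-46\right) 156 + T{\left(10 \right)}\right) - -37827 = \left(\left(-46\right) 156 - \left(-233 + 500\right)\right) - -37827 = \left(-7176 - 267\right) + 37827 = -7443 + 37827 = 30384$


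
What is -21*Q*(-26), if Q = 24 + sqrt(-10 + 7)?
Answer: 13104 + 546*I*sqrt(3) ≈ 13104.0 + 945.7*I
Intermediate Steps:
Q = 24 + I*sqrt(3) (Q = 24 + sqrt(-3) = 24 + I*sqrt(3) ≈ 24.0 + 1.732*I)
-21*Q*(-26) = -21*(24 + I*sqrt(3))*(-26) = (-504 - 21*I*sqrt(3))*(-26) = 13104 + 546*I*sqrt(3)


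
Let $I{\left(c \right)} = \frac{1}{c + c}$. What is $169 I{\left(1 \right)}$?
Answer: $\frac{169}{2} \approx 84.5$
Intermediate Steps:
$I{\left(c \right)} = \frac{1}{2 c}$
$169 I{\left(1 \right)} = 169 \frac{1}{2 \cdot 1} = 169 \cdot \frac{1}{2} \cdot 1 = 169 \cdot \frac{1}{2} = \frac{169}{2}$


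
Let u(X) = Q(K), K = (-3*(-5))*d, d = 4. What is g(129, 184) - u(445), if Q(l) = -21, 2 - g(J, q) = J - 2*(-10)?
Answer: -126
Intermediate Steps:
g(J, q) = -18 - J (g(J, q) = 2 - (J - 2*(-10)) = 2 - (J + 20) = 2 - (20 + J) = 2 + (-20 - J) = -18 - J)
K = 60 (K = -3*(-5)*4 = 15*4 = 60)
u(X) = -21
g(129, 184) - u(445) = (-18 - 1*129) - 1*(-21) = (-18 - 129) + 21 = -147 + 21 = -126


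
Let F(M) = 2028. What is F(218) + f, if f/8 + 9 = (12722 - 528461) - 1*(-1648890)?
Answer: 9067164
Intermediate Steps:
f = 9065136 (f = -72 + 8*((12722 - 528461) - 1*(-1648890)) = -72 + 8*(-515739 + 1648890) = -72 + 8*1133151 = -72 + 9065208 = 9065136)
F(218) + f = 2028 + 9065136 = 9067164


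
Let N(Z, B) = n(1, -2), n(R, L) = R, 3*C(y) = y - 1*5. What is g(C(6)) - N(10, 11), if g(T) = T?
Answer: -⅔ ≈ -0.66667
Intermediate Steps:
C(y) = -5/3 + y/3 (C(y) = (y - 1*5)/3 = (y - 5)/3 = (-5 + y)/3 = -5/3 + y/3)
N(Z, B) = 1
g(C(6)) - N(10, 11) = (-5/3 + (⅓)*6) - 1*1 = (-5/3 + 2) - 1 = ⅓ - 1 = -⅔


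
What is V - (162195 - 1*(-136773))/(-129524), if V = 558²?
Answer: 10082352426/32381 ≈ 3.1137e+5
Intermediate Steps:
V = 311364
V - (162195 - 1*(-136773))/(-129524) = 311364 - (162195 - 1*(-136773))/(-129524) = 311364 - (162195 + 136773)*(-1)/129524 = 311364 - 298968*(-1)/129524 = 311364 - 1*(-74742/32381) = 311364 + 74742/32381 = 10082352426/32381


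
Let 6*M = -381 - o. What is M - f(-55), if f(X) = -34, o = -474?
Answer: 99/2 ≈ 49.500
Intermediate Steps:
M = 31/2 (M = (-381 - 1*(-474))/6 = (-381 + 474)/6 = (⅙)*93 = 31/2 ≈ 15.500)
M - f(-55) = 31/2 - 1*(-34) = 31/2 + 34 = 99/2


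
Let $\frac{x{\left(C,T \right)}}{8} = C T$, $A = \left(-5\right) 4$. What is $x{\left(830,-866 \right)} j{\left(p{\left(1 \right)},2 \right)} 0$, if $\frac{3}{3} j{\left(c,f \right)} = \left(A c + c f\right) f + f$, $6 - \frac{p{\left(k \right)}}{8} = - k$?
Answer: $0$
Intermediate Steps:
$A = -20$
$x{\left(C,T \right)} = 8 C T$
$p{\left(k \right)} = 48 + 8 k$ ($p{\left(k \right)} = 48 - 8 \left(- k\right) = 48 + 8 k$)
$j{\left(c,f \right)} = f + f \left(- 20 c + c f\right)$ ($j{\left(c,f \right)} = \left(- 20 c + c f\right) f + f = f \left(- 20 c + c f\right) + f = f + f \left(- 20 c + c f\right)$)
$x{\left(830,-866 \right)} j{\left(p{\left(1 \right)},2 \right)} 0 = 8 \cdot 830 \left(-866\right) 2 \left(1 - 20 \left(48 + 8 \cdot 1\right) + \left(48 + 8 \cdot 1\right) 2\right) 0 = - 5750240 \cdot 2 \left(1 - 20 \left(48 + 8\right) + \left(48 + 8\right) 2\right) 0 = - 5750240 \cdot 2 \left(1 - 1120 + 56 \cdot 2\right) 0 = - 5750240 \cdot 2 \left(1 - 1120 + 112\right) 0 = - 5750240 \cdot 2 \left(-1007\right) 0 = - 5750240 \left(\left(-2014\right) 0\right) = \left(-5750240\right) 0 = 0$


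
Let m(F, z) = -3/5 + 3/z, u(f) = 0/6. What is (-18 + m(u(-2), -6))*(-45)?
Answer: 1719/2 ≈ 859.50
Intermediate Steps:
u(f) = 0 (u(f) = 0*(1/6) = 0)
m(F, z) = -3/5 + 3/z (m(F, z) = -3*1/5 + 3/z = -3/5 + 3/z)
(-18 + m(u(-2), -6))*(-45) = (-18 + (-3/5 + 3/(-6)))*(-45) = (-18 + (-3/5 + 3*(-1/6)))*(-45) = (-18 + (-3/5 - 1/2))*(-45) = (-18 - 11/10)*(-45) = -191/10*(-45) = 1719/2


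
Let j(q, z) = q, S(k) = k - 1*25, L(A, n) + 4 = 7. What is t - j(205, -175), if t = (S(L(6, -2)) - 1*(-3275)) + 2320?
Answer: 5368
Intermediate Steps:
L(A, n) = 3 (L(A, n) = -4 + 7 = 3)
S(k) = -25 + k (S(k) = k - 25 = -25 + k)
t = 5573 (t = ((-25 + 3) - 1*(-3275)) + 2320 = (-22 + 3275) + 2320 = 3253 + 2320 = 5573)
t - j(205, -175) = 5573 - 1*205 = 5573 - 205 = 5368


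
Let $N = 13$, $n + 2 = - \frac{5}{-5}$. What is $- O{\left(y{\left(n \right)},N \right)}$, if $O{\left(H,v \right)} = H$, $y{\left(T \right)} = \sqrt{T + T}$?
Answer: $- i \sqrt{2} \approx - 1.4142 i$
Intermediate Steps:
$n = -1$ ($n = -2 - \frac{5}{-5} = -2 - -1 = -2 + 1 = -1$)
$y{\left(T \right)} = \sqrt{2} \sqrt{T}$ ($y{\left(T \right)} = \sqrt{2 T} = \sqrt{2} \sqrt{T}$)
$- O{\left(y{\left(n \right)},N \right)} = - \sqrt{2} \sqrt{-1} = - \sqrt{2} i = - i \sqrt{2}$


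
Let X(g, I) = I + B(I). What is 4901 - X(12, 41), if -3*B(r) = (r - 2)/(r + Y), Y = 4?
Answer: 218713/45 ≈ 4860.3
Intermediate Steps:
B(r) = -(-2 + r)/(3*(4 + r)) (B(r) = -(r - 2)/(3*(r + 4)) = -(-2 + r)/(3*(4 + r)))
X(g, I) = I + (2 - I)/(3*(4 + I))
4901 - X(12, 41) = 4901 - (2 - 1*41 + 3*41*(4 + 41))/(3*(4 + 41)) = 4901 - (2 - 41 + 3*41*45)/(3*45) = 4901 - (2 - 41 + 5535)/(3*45) = 4901 - 5496/(3*45) = 4901 - 1*1832/45 = 4901 - 1832/45 = 218713/45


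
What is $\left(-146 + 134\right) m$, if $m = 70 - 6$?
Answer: $-768$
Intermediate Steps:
$m = 64$
$\left(-146 + 134\right) m = \left(-146 + 134\right) 64 = \left(-12\right) 64 = -768$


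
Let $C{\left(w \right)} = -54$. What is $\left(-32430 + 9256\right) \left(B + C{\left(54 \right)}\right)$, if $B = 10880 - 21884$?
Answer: $256258092$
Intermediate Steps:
$B = -11004$
$\left(-32430 + 9256\right) \left(B + C{\left(54 \right)}\right) = \left(-32430 + 9256\right) \left(-11004 - 54\right) = \left(-23174\right) \left(-11058\right) = 256258092$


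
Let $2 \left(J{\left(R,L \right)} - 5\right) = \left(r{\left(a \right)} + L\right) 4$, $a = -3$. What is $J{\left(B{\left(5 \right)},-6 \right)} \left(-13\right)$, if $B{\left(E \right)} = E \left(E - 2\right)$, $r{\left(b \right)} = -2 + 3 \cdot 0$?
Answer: $143$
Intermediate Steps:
$r{\left(b \right)} = -2$ ($r{\left(b \right)} = -2 + 0 = -2$)
$B{\left(E \right)} = E \left(-2 + E\right)$
$J{\left(R,L \right)} = 1 + 2 L$ ($J{\left(R,L \right)} = 5 + \frac{\left(-2 + L\right) 4}{2} = 5 + \frac{-8 + 4 L}{2} = 5 + \left(-4 + 2 L\right) = 1 + 2 L$)
$J{\left(B{\left(5 \right)},-6 \right)} \left(-13\right) = \left(1 + 2 \left(-6\right)\right) \left(-13\right) = \left(1 - 12\right) \left(-13\right) = \left(-11\right) \left(-13\right) = 143$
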